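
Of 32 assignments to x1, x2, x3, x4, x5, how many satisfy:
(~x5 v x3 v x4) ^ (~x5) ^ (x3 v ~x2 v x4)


CNF with 3 clauses over 5 vars (32 assignments).
An assignment satisfies CNF iff every clause has >=1 true literal.
Check each row (bits = x1,x2,x3,x4,x5; clause T/F shown):
  row 0 [00000]: clauses=TTT -> 1
  row 1 [00001]: clauses=FFT -> 0
  row 2 [00010]: clauses=TTT -> 1
  row 3 [00011]: clauses=TFT -> 0
  row 4 [00100]: clauses=TTT -> 1
  row 5 [00101]: clauses=TFT -> 0
  row 6 [00110]: clauses=TTT -> 1
  row 7 [00111]: clauses=TFT -> 0
  row 8 [01000]: clauses=TTF -> 0
  row 9 [01001]: clauses=FFF -> 0
  row 10 [01010]: clauses=TTT -> 1
  row 11 [01011]: clauses=TFT -> 0
  row 12 [01100]: clauses=TTT -> 1
  row 13 [01101]: clauses=TFT -> 0
  row 14 [01110]: clauses=TTT -> 1
  row 15 [01111]: clauses=TFT -> 0
  row 16 [10000]: clauses=TTT -> 1
  row 17 [10001]: clauses=FFT -> 0
  row 18 [10010]: clauses=TTT -> 1
  row 19 [10011]: clauses=TFT -> 0
  row 20 [10100]: clauses=TTT -> 1
  row 21 [10101]: clauses=TFT -> 0
  row 22 [10110]: clauses=TTT -> 1
  row 23 [10111]: clauses=TFT -> 0
  row 24 [11000]: clauses=TTF -> 0
  row 25 [11001]: clauses=FFF -> 0
  row 26 [11010]: clauses=TTT -> 1
  row 27 [11011]: clauses=TFT -> 0
  row 28 [11100]: clauses=TTT -> 1
  row 29 [11101]: clauses=TFT -> 0
  row 30 [11110]: clauses=TTT -> 1
  row 31 [11111]: clauses=TFT -> 0
Full result column, 8 rows per line (x1,x2 fixed per line; x3,x4,x5 runs 000..111 left to right):
  rows 0-7 [x1,x2=00]: 10101010  (ones: 4)
  rows 8-15 [x1,x2=01]: 00101010  (ones: 3)
  rows 16-23 [x1,x2=10]: 10101010  (ones: 4)
  rows 24-31 [x1,x2=11]: 00101010  (ones: 3)
Satisfying assignments = 4+3+4+3 = 14

14


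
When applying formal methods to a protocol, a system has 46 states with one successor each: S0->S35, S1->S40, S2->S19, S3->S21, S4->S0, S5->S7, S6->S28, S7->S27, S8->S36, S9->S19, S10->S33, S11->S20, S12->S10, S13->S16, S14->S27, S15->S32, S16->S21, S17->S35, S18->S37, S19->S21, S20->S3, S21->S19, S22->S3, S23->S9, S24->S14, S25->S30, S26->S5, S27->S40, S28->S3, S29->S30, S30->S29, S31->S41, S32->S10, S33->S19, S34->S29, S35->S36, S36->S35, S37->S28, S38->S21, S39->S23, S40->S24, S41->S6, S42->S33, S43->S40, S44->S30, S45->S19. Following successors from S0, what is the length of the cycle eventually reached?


Trace from S0 until a state repeats:
  S0 -> S35 -> S36 -> S35
S35 first seen at step 1, revisited at step 3.
Cycle length = 3 - 1 = 2

2


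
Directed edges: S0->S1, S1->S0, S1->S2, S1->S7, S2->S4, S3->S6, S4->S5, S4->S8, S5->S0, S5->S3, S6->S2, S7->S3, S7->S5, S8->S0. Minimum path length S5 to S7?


BFS layer-by-layer from S5:
  dist 0: {S5}
  dist 1: {S0, S3}
  dist 2: {S1, S6}
  dist 3: {S2, S7}
  -> S7 reached at distance 3
Shortest path length = 3

3


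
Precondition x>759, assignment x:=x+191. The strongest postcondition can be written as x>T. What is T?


Formula: sp(P, x:=E) = exists old_x. (x = E[old_x/x]) AND P[old_x/x] (old_x is the value of x before the assignment; eliminate old_x by solving x = E[old_x/x] for old_x)
Step 1: Precondition P: x>759, i.e. old_x > 759
Step 2: Assignment gives x = old_x + 191, so old_x = x - 191
Step 3: Substitute into P: x - 191 > 759
Step 4: Simplify: x > 759+191 = 950

950


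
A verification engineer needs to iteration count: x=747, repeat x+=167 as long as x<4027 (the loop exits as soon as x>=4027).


Step 1: x goes from 747 toward 4027 by 167; the body runs while x<4027, so iterations = ceil((bound-start)/step)
Step 2: Distance=3280
Step 3: ceil(3280/167)=20

20


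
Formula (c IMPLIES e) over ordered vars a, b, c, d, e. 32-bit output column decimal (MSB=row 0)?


Formula: (c IMPLIES e) over a, b, c, d, e (32 rows)
Evaluate each row (bits = a,b,c,d,e, MSB first):
  row 0 [00000]: (0 IMPLIES 0) -> 1
  row 1 [00001]: (0 IMPLIES 1) -> 1
  row 2 [00010]: (0 IMPLIES 0) -> 1
  row 3 [00011]: (0 IMPLIES 1) -> 1
  row 4 [00100]: (1 IMPLIES 0) -> 0
  row 5 [00101]: (1 IMPLIES 1) -> 1
  row 6 [00110]: (1 IMPLIES 0) -> 0
  row 7 [00111]: (1 IMPLIES 1) -> 1
  row 8 [01000]: (0 IMPLIES 0) -> 1
  row 9 [01001]: (0 IMPLIES 1) -> 1
  row 10 [01010]: (0 IMPLIES 0) -> 1
  row 11 [01011]: (0 IMPLIES 1) -> 1
  row 12 [01100]: (1 IMPLIES 0) -> 0
  row 13 [01101]: (1 IMPLIES 1) -> 1
  row 14 [01110]: (1 IMPLIES 0) -> 0
  row 15 [01111]: (1 IMPLIES 1) -> 1
  row 16 [10000]: (0 IMPLIES 0) -> 1
  row 17 [10001]: (0 IMPLIES 1) -> 1
  row 18 [10010]: (0 IMPLIES 0) -> 1
  row 19 [10011]: (0 IMPLIES 1) -> 1
  row 20 [10100]: (1 IMPLIES 0) -> 0
  row 21 [10101]: (1 IMPLIES 1) -> 1
  row 22 [10110]: (1 IMPLIES 0) -> 0
  row 23 [10111]: (1 IMPLIES 1) -> 1
  row 24 [11000]: (0 IMPLIES 0) -> 1
  row 25 [11001]: (0 IMPLIES 1) -> 1
  row 26 [11010]: (0 IMPLIES 0) -> 1
  row 27 [11011]: (0 IMPLIES 1) -> 1
  row 28 [11100]: (1 IMPLIES 0) -> 0
  row 29 [11101]: (1 IMPLIES 1) -> 1
  row 30 [11110]: (1 IMPLIES 0) -> 0
  row 31 [11111]: (1 IMPLIES 1) -> 1
Full result column, 4 rows per line (a,b,c fixed per line; d,e runs 00..11 left to right):
  rows 0-3 [a,b,c=000]: 1111  = hex F
  rows 4-7 [a,b,c=001]: 0101  = hex 5
  rows 8-11 [a,b,c=010]: 1111  = hex F
  rows 12-15 [a,b,c=011]: 0101  = hex 5
  rows 16-19 [a,b,c=100]: 1111  = hex F
  rows 20-23 [a,b,c=101]: 0101  = hex 5
  rows 24-27 [a,b,c=110]: 1111  = hex F
  rows 28-31 [a,b,c=111]: 0101  = hex 5
Output column (row 0 .. row 31) = 11110101111101011111010111110101
Output column grouped in 4s = 1111 0101 1111 0101 1111 0101 1111 0101 = 0xF5F5F5F5
Convert to decimal digit by digit (value = value*16 + digit):
  F -> 15
  15*16 + 5 = 245
  245*16 + 15 (F) = 3935
  3935*16 + 5 = 62965
  62965*16 + 15 (F) = 1007455
  1007455*16 + 5 = 16119285
  16119285*16 + 15 (F) = 257908575
  257908575*16 + 5 = 4126537205
Decimal = 4126537205

4126537205


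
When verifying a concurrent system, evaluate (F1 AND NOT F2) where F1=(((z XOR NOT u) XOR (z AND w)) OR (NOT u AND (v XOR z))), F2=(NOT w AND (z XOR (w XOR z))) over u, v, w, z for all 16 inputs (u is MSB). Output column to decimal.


F1 = (((z XOR NOT u) XOR (z AND w)) OR (NOT u AND (v XOR z)))
F2 = (NOT w AND (z XOR (w XOR z)))
Counterexample to F1=>F2 is where F1=1 and F2=0.
Evaluate each row (bits = u,v,w,z, MSB first):
  row 0 [0000]: F1=1 F2=0 -> F1&~F2 -> 1
  row 1 [0001]: F1=1 F2=0 -> F1&~F2 -> 1
  row 2 [0010]: F1=1 F2=0 -> F1&~F2 -> 1
  row 3 [0011]: F1=1 F2=0 -> F1&~F2 -> 1
  row 4 [0100]: F1=1 F2=0 -> F1&~F2 -> 1
  row 5 [0101]: F1=0 F2=0 -> F1&~F2 -> 0
  row 6 [0110]: F1=1 F2=0 -> F1&~F2 -> 1
  row 7 [0111]: F1=1 F2=0 -> F1&~F2 -> 1
  row 8 [1000]: F1=0 F2=0 -> F1&~F2 -> 0
  row 9 [1001]: F1=1 F2=0 -> F1&~F2 -> 1
  row 10 [1010]: F1=0 F2=0 -> F1&~F2 -> 0
  row 11 [1011]: F1=0 F2=0 -> F1&~F2 -> 0
  row 12 [1100]: F1=0 F2=0 -> F1&~F2 -> 0
  row 13 [1101]: F1=1 F2=0 -> F1&~F2 -> 1
  row 14 [1110]: F1=0 F2=0 -> F1&~F2 -> 0
  row 15 [1111]: F1=0 F2=0 -> F1&~F2 -> 0
Full result column, 4 rows per line (u,v fixed per line; w,z runs 00..11 left to right):
  rows 0-3 [u,v=00]: 1111  = hex F
  rows 4-7 [u,v=01]: 1011  = hex B
  rows 8-11 [u,v=10]: 0100  = hex 4
  rows 12-15 [u,v=11]: 0100  = hex 4
Counterexample vector (row 0 .. row 15) = 1111101101000100
Output column grouped in 4s = 1111 1011 0100 0100 = 0xFB44
Convert to decimal digit by digit (value = value*16 + digit):
  F -> 15
  15*16 + 11 (B) = 251
  251*16 + 4 = 4020
  4020*16 + 4 = 64324
Decimal = 64324

64324


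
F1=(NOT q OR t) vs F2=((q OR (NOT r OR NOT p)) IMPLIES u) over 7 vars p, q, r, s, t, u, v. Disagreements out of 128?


F1 = (NOT q OR t)
F2 = ((q OR (NOT r OR NOT p)) IMPLIES u)
Evaluate both on each of 128 rows (bits = p,q,r,s,t,u,v):
  row 0 [0000000]: F1=1 F2=0 (differ) -> 1
  row 1 [0000001]: F1=1 F2=0 (differ) -> 1
  row 2 [0000010]: F1=1 F2=1 -> 0
  row 3 [0000011]: F1=1 F2=1 -> 0
  row 4 [0000100]: F1=1 F2=0 (differ) -> 1
  (every remaining row is evaluated the same way; all 128 results are listed next)
Full result column, 8 rows per line (p,q,r,s fixed per line; t,u,v runs 000..111 left to right):
  rows 0-7 [p,q,r,s=0000]: 11001100  (ones: 4)
  rows 8-15 [p,q,r,s=0001]: 11001100  (ones: 4)
  rows 16-23 [p,q,r,s=0010]: 11001100  (ones: 4)
  rows 24-31 [p,q,r,s=0011]: 11001100  (ones: 4)
  rows 32-39 [p,q,r,s=0100]: 00111100  (ones: 4)
  rows 40-47 [p,q,r,s=0101]: 00111100  (ones: 4)
  rows 48-55 [p,q,r,s=0110]: 00111100  (ones: 4)
  rows 56-63 [p,q,r,s=0111]: 00111100  (ones: 4)
  rows 64-71 [p,q,r,s=1000]: 11001100  (ones: 4)
  rows 72-79 [p,q,r,s=1001]: 11001100  (ones: 4)
  rows 80-87 [p,q,r,s=1010]: 00000000  (ones: 0)
  rows 88-95 [p,q,r,s=1011]: 00000000  (ones: 0)
  rows 96-103 [p,q,r,s=1100]: 00111100  (ones: 4)
  rows 104-111 [p,q,r,s=1101]: 00111100  (ones: 4)
  rows 112-119 [p,q,r,s=1110]: 00111100  (ones: 4)
  rows 120-127 [p,q,r,s=1111]: 00111100  (ones: 4)
Disagreements = 4+4+4+4+4+4+4+4+4+4+0+0+4+4+4+4 = 56

56


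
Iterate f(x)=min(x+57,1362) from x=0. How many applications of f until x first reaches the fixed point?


Step 1: x=0, cap=1362, increment=57
Step 2: x grows by 57 each step until capped at 1362; fixed point is x=1362
Step 3: iterations = ceil(1362/57) = 24

24


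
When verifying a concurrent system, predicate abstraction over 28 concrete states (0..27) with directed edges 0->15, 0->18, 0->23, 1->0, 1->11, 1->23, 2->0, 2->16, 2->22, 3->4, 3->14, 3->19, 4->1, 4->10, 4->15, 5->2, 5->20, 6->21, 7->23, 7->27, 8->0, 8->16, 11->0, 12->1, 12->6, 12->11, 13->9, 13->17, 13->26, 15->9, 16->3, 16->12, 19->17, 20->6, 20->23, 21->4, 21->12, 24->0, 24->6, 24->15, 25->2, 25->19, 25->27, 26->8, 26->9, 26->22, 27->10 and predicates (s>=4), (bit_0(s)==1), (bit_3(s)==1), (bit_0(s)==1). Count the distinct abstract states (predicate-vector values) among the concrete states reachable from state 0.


BFS from 0:
Concrete reachable: {0, 9, 15, 18, 23}
Abstract via predicates (s>=4), (bit_0(s)==1), (bit_3(s)==1), (bit_0(s)==1):
  (0,0,0,0) <- {0}
  (1,0,0,0) <- {18}
  (1,1,0,1) <- {23}
  (1,1,1,1) <- {9, 15}
Distinct abstract states = 4

4


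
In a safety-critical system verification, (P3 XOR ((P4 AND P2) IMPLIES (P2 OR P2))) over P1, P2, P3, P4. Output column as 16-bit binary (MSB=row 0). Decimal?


Formula: (P3 XOR ((P4 AND P2) IMPLIES (P2 OR P2))) over P1, P2, P3, P4 (16 rows)
Evaluate each row (bits = P1,P2,P3,P4, MSB first):
  row 0 [0000]: (0 XOR ((0 AND 0) IMPLIES (0 OR 0))) -> 1
  row 1 [0001]: (0 XOR ((1 AND 0) IMPLIES (0 OR 0))) -> 1
  row 2 [0010]: (1 XOR ((0 AND 0) IMPLIES (0 OR 0))) -> 0
  row 3 [0011]: (1 XOR ((1 AND 0) IMPLIES (0 OR 0))) -> 0
  row 4 [0100]: (0 XOR ((0 AND 1) IMPLIES (1 OR 1))) -> 1
  row 5 [0101]: (0 XOR ((1 AND 1) IMPLIES (1 OR 1))) -> 1
  row 6 [0110]: (1 XOR ((0 AND 1) IMPLIES (1 OR 1))) -> 0
  row 7 [0111]: (1 XOR ((1 AND 1) IMPLIES (1 OR 1))) -> 0
  row 8 [1000]: (0 XOR ((0 AND 0) IMPLIES (0 OR 0))) -> 1
  row 9 [1001]: (0 XOR ((1 AND 0) IMPLIES (0 OR 0))) -> 1
  row 10 [1010]: (1 XOR ((0 AND 0) IMPLIES (0 OR 0))) -> 0
  row 11 [1011]: (1 XOR ((1 AND 0) IMPLIES (0 OR 0))) -> 0
  row 12 [1100]: (0 XOR ((0 AND 1) IMPLIES (1 OR 1))) -> 1
  row 13 [1101]: (0 XOR ((1 AND 1) IMPLIES (1 OR 1))) -> 1
  row 14 [1110]: (1 XOR ((0 AND 1) IMPLIES (1 OR 1))) -> 0
  row 15 [1111]: (1 XOR ((1 AND 1) IMPLIES (1 OR 1))) -> 0
Full result column, 4 rows per line (P1,P2 fixed per line; P3,P4 runs 00..11 left to right):
  rows 0-3 [P1,P2=00]: 1100  = hex C
  rows 4-7 [P1,P2=01]: 1100  = hex C
  rows 8-11 [P1,P2=10]: 1100  = hex C
  rows 12-15 [P1,P2=11]: 1100  = hex C
Output column (row 0 .. row 15) = 1100110011001100
Output column grouped in 4s = 1100 1100 1100 1100 = 0xCCCC
Convert to decimal digit by digit (value = value*16 + digit):
  C -> 12
  12*16 + 12 (C) = 204
  204*16 + 12 (C) = 3276
  3276*16 + 12 (C) = 52428
Decimal = 52428

52428


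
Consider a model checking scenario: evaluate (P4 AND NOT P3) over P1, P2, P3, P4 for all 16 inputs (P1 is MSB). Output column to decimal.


Formula: (P4 AND NOT P3) over P1, P2, P3, P4 (16 rows)
Evaluate each row (bits = P1,P2,P3,P4, MSB first):
  row 0 [0000]: (0 AND NOT 0) -> 0
  row 1 [0001]: (1 AND NOT 0) -> 1
  row 2 [0010]: (0 AND NOT 1) -> 0
  row 3 [0011]: (1 AND NOT 1) -> 0
  row 4 [0100]: (0 AND NOT 0) -> 0
  row 5 [0101]: (1 AND NOT 0) -> 1
  row 6 [0110]: (0 AND NOT 1) -> 0
  row 7 [0111]: (1 AND NOT 1) -> 0
  row 8 [1000]: (0 AND NOT 0) -> 0
  row 9 [1001]: (1 AND NOT 0) -> 1
  row 10 [1010]: (0 AND NOT 1) -> 0
  row 11 [1011]: (1 AND NOT 1) -> 0
  row 12 [1100]: (0 AND NOT 0) -> 0
  row 13 [1101]: (1 AND NOT 0) -> 1
  row 14 [1110]: (0 AND NOT 1) -> 0
  row 15 [1111]: (1 AND NOT 1) -> 0
Full result column, 4 rows per line (P1,P2 fixed per line; P3,P4 runs 00..11 left to right):
  rows 0-3 [P1,P2=00]: 0100  = hex 4
  rows 4-7 [P1,P2=01]: 0100  = hex 4
  rows 8-11 [P1,P2=10]: 0100  = hex 4
  rows 12-15 [P1,P2=11]: 0100  = hex 4
Output column (row 0 .. row 15) = 0100010001000100
Output column grouped in 4s = 0100 0100 0100 0100 = 0x4444
Convert to decimal digit by digit (value = value*16 + digit):
  4 -> 4
  4*16 + 4 = 68
  68*16 + 4 = 1092
  1092*16 + 4 = 17476
Decimal = 17476

17476


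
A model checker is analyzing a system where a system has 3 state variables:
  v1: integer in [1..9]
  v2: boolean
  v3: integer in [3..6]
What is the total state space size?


State space = product of domain sizes of all variables.
Domain sizes:
  v1 (integer in [1..9]): 9
  v2 (boolean): 2
  v3 (integer in [3..6]): 4
Product = 9 * 2 * 4 = 72

72


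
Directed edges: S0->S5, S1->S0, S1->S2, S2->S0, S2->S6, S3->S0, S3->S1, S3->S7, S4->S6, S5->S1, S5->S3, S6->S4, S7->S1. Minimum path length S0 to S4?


BFS layer-by-layer from S0:
  dist 0: {S0}
  dist 1: {S5}
  dist 2: {S1, S3}
  dist 3: {S2, S7}
  dist 4: {S6}
  dist 5: {S4}
  -> S4 reached at distance 5
Shortest path length = 5

5


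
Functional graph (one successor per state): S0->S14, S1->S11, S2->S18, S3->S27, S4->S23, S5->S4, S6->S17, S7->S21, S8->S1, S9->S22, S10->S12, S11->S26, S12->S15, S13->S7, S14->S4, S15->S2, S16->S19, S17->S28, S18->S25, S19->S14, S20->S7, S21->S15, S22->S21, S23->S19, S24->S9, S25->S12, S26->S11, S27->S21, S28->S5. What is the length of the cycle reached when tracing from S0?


Trace from S0 until a state repeats:
  S0 -> S14 -> S4 -> S23 -> S19 -> S14
S14 first seen at step 1, revisited at step 5.
Cycle length = 5 - 1 = 4

4


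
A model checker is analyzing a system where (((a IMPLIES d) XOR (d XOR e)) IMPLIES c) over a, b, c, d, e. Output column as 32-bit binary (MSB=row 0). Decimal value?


Formula: (((a IMPLIES d) XOR (d XOR e)) IMPLIES c) over a, b, c, d, e (32 rows)
Evaluate each row (bits = a,b,c,d,e, MSB first):
  row 0 [00000]: (((0 IMPLIES 0) XOR (0 XOR 0)) IMPLIES 0) -> 0
  row 1 [00001]: (((0 IMPLIES 0) XOR (0 XOR 1)) IMPLIES 0) -> 1
  row 2 [00010]: (((0 IMPLIES 1) XOR (1 XOR 0)) IMPLIES 0) -> 1
  row 3 [00011]: (((0 IMPLIES 1) XOR (1 XOR 1)) IMPLIES 0) -> 0
  row 4 [00100]: (((0 IMPLIES 0) XOR (0 XOR 0)) IMPLIES 1) -> 1
  row 5 [00101]: (((0 IMPLIES 0) XOR (0 XOR 1)) IMPLIES 1) -> 1
  row 6 [00110]: (((0 IMPLIES 1) XOR (1 XOR 0)) IMPLIES 1) -> 1
  row 7 [00111]: (((0 IMPLIES 1) XOR (1 XOR 1)) IMPLIES 1) -> 1
  row 8 [01000]: (((0 IMPLIES 0) XOR (0 XOR 0)) IMPLIES 0) -> 0
  row 9 [01001]: (((0 IMPLIES 0) XOR (0 XOR 1)) IMPLIES 0) -> 1
  row 10 [01010]: (((0 IMPLIES 1) XOR (1 XOR 0)) IMPLIES 0) -> 1
  row 11 [01011]: (((0 IMPLIES 1) XOR (1 XOR 1)) IMPLIES 0) -> 0
  row 12 [01100]: (((0 IMPLIES 0) XOR (0 XOR 0)) IMPLIES 1) -> 1
  row 13 [01101]: (((0 IMPLIES 0) XOR (0 XOR 1)) IMPLIES 1) -> 1
  row 14 [01110]: (((0 IMPLIES 1) XOR (1 XOR 0)) IMPLIES 1) -> 1
  row 15 [01111]: (((0 IMPLIES 1) XOR (1 XOR 1)) IMPLIES 1) -> 1
  row 16 [10000]: (((1 IMPLIES 0) XOR (0 XOR 0)) IMPLIES 0) -> 1
  row 17 [10001]: (((1 IMPLIES 0) XOR (0 XOR 1)) IMPLIES 0) -> 0
  row 18 [10010]: (((1 IMPLIES 1) XOR (1 XOR 0)) IMPLIES 0) -> 1
  row 19 [10011]: (((1 IMPLIES 1) XOR (1 XOR 1)) IMPLIES 0) -> 0
  row 20 [10100]: (((1 IMPLIES 0) XOR (0 XOR 0)) IMPLIES 1) -> 1
  row 21 [10101]: (((1 IMPLIES 0) XOR (0 XOR 1)) IMPLIES 1) -> 1
  row 22 [10110]: (((1 IMPLIES 1) XOR (1 XOR 0)) IMPLIES 1) -> 1
  row 23 [10111]: (((1 IMPLIES 1) XOR (1 XOR 1)) IMPLIES 1) -> 1
  row 24 [11000]: (((1 IMPLIES 0) XOR (0 XOR 0)) IMPLIES 0) -> 1
  row 25 [11001]: (((1 IMPLIES 0) XOR (0 XOR 1)) IMPLIES 0) -> 0
  row 26 [11010]: (((1 IMPLIES 1) XOR (1 XOR 0)) IMPLIES 0) -> 1
  row 27 [11011]: (((1 IMPLIES 1) XOR (1 XOR 1)) IMPLIES 0) -> 0
  row 28 [11100]: (((1 IMPLIES 0) XOR (0 XOR 0)) IMPLIES 1) -> 1
  row 29 [11101]: (((1 IMPLIES 0) XOR (0 XOR 1)) IMPLIES 1) -> 1
  row 30 [11110]: (((1 IMPLIES 1) XOR (1 XOR 0)) IMPLIES 1) -> 1
  row 31 [11111]: (((1 IMPLIES 1) XOR (1 XOR 1)) IMPLIES 1) -> 1
Full result column, 4 rows per line (a,b,c fixed per line; d,e runs 00..11 left to right):
  rows 0-3 [a,b,c=000]: 0110  = hex 6
  rows 4-7 [a,b,c=001]: 1111  = hex F
  rows 8-11 [a,b,c=010]: 0110  = hex 6
  rows 12-15 [a,b,c=011]: 1111  = hex F
  rows 16-19 [a,b,c=100]: 1010  = hex A
  rows 20-23 [a,b,c=101]: 1111  = hex F
  rows 24-27 [a,b,c=110]: 1010  = hex A
  rows 28-31 [a,b,c=111]: 1111  = hex F
Output column (row 0 .. row 31) = 01101111011011111010111110101111
Output column grouped in 4s = 0110 1111 0110 1111 1010 1111 1010 1111 = 0x6F6FAFAF
Convert to decimal digit by digit (value = value*16 + digit):
  6 -> 6
  6*16 + 15 (F) = 111
  111*16 + 6 = 1782
  1782*16 + 15 (F) = 28527
  28527*16 + 10 (A) = 456442
  456442*16 + 15 (F) = 7303087
  7303087*16 + 10 (A) = 116849402
  116849402*16 + 15 (F) = 1869590447
Decimal = 1869590447

1869590447


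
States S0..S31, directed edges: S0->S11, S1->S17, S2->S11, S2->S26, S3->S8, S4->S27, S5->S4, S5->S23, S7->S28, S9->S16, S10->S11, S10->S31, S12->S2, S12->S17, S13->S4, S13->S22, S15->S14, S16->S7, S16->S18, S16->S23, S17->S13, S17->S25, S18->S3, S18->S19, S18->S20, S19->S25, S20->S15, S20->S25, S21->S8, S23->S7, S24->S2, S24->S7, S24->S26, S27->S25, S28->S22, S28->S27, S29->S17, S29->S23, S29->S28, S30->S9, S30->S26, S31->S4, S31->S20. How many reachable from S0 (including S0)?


BFS from S0:
  layer 0: {S0}
  layer 1: {S11}
Reachable set: {S0, S11}
Count = 2

2


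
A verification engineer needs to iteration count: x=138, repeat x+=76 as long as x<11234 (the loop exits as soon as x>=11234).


Step 1: x goes from 138 toward 11234 by 76; the body runs while x<11234, so iterations = ceil((bound-start)/step)
Step 2: Distance=11096
Step 3: ceil(11096/76)=146

146


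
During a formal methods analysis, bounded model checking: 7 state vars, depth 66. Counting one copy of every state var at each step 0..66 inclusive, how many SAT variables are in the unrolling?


BMC unrolls to depth k, creating one copy of each state var for steps 0..k.
Step count = 66 + 1 = 67 (steps 0 through 66)
Vars per step = 7
Total = 7 * 67 = 469

469


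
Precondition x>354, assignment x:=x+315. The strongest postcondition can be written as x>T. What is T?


Formula: sp(P, x:=E) = exists old_x. (x = E[old_x/x]) AND P[old_x/x] (old_x is the value of x before the assignment; eliminate old_x by solving x = E[old_x/x] for old_x)
Step 1: Precondition P: x>354, i.e. old_x > 354
Step 2: Assignment gives x = old_x + 315, so old_x = x - 315
Step 3: Substitute into P: x - 315 > 354
Step 4: Simplify: x > 354+315 = 669

669


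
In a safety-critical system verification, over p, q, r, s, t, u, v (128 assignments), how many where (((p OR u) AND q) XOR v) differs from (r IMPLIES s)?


F1 = (((p OR u) AND q) XOR v)
F2 = (r IMPLIES s)
Evaluate both on each of 128 rows (bits = p,q,r,s,t,u,v):
  row 0 [0000000]: F1=0 F2=1 (differ) -> 1
  row 1 [0000001]: F1=1 F2=1 -> 0
  row 2 [0000010]: F1=0 F2=1 (differ) -> 1
  row 3 [0000011]: F1=1 F2=1 -> 0
  row 4 [0000100]: F1=0 F2=1 (differ) -> 1
  (every remaining row is evaluated the same way; all 128 results are listed next)
Full result column, 8 rows per line (p,q,r,s fixed per line; t,u,v runs 000..111 left to right):
  rows 0-7 [p,q,r,s=0000]: 10101010  (ones: 4)
  rows 8-15 [p,q,r,s=0001]: 10101010  (ones: 4)
  rows 16-23 [p,q,r,s=0010]: 01010101  (ones: 4)
  rows 24-31 [p,q,r,s=0011]: 10101010  (ones: 4)
  rows 32-39 [p,q,r,s=0100]: 10011001  (ones: 4)
  rows 40-47 [p,q,r,s=0101]: 10011001  (ones: 4)
  rows 48-55 [p,q,r,s=0110]: 01100110  (ones: 4)
  rows 56-63 [p,q,r,s=0111]: 10011001  (ones: 4)
  rows 64-71 [p,q,r,s=1000]: 10101010  (ones: 4)
  rows 72-79 [p,q,r,s=1001]: 10101010  (ones: 4)
  rows 80-87 [p,q,r,s=1010]: 01010101  (ones: 4)
  rows 88-95 [p,q,r,s=1011]: 10101010  (ones: 4)
  rows 96-103 [p,q,r,s=1100]: 01010101  (ones: 4)
  rows 104-111 [p,q,r,s=1101]: 01010101  (ones: 4)
  rows 112-119 [p,q,r,s=1110]: 10101010  (ones: 4)
  rows 120-127 [p,q,r,s=1111]: 01010101  (ones: 4)
Disagreements = 4+4+4+4+4+4+4+4+4+4+4+4+4+4+4+4 = 64

64


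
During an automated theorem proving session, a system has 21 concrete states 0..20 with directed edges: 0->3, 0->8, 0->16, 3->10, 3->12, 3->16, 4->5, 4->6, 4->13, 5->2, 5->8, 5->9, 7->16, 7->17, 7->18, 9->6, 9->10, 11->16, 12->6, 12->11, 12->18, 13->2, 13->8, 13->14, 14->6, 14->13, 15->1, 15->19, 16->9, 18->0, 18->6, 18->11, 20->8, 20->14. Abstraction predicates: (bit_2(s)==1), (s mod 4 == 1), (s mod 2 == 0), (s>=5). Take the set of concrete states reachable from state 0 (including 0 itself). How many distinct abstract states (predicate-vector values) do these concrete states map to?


BFS from 0:
Concrete reachable: {0, 3, 6, 8, 9, 10, 11, 12, 16, 18}
Abstract via predicates (bit_2(s)==1), (s mod 4 == 1), (s mod 2 == 0), (s>=5):
  (0,0,0,0) <- {3}
  (0,0,0,1) <- {11}
  (0,0,1,0) <- {0}
  (0,0,1,1) <- {8, 10, 16, 18}
  (0,1,0,1) <- {9}
  (1,0,1,1) <- {6, 12}
Distinct abstract states = 6

6


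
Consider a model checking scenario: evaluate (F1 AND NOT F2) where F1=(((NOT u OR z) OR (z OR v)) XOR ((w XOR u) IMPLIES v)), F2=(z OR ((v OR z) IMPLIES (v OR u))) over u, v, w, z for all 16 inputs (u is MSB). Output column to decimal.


F1 = (((NOT u OR z) OR (z OR v)) XOR ((w XOR u) IMPLIES v))
F2 = (z OR ((v OR z) IMPLIES (v OR u)))
Counterexample to F1=>F2 is where F1=1 and F2=0.
Evaluate each row (bits = u,v,w,z, MSB first):
  row 0 [0000]: F1=0 F2=1 -> F1&~F2 -> 0
  row 1 [0001]: F1=0 F2=1 -> F1&~F2 -> 0
  row 2 [0010]: F1=1 F2=1 -> F1&~F2 -> 0
  row 3 [0011]: F1=1 F2=1 -> F1&~F2 -> 0
  row 4 [0100]: F1=0 F2=1 -> F1&~F2 -> 0
  row 5 [0101]: F1=0 F2=1 -> F1&~F2 -> 0
  row 6 [0110]: F1=0 F2=1 -> F1&~F2 -> 0
  row 7 [0111]: F1=0 F2=1 -> F1&~F2 -> 0
  row 8 [1000]: F1=0 F2=1 -> F1&~F2 -> 0
  row 9 [1001]: F1=1 F2=1 -> F1&~F2 -> 0
  row 10 [1010]: F1=1 F2=1 -> F1&~F2 -> 0
  row 11 [1011]: F1=0 F2=1 -> F1&~F2 -> 0
  row 12 [1100]: F1=0 F2=1 -> F1&~F2 -> 0
  row 13 [1101]: F1=0 F2=1 -> F1&~F2 -> 0
  row 14 [1110]: F1=0 F2=1 -> F1&~F2 -> 0
  row 15 [1111]: F1=0 F2=1 -> F1&~F2 -> 0
Full result column, 4 rows per line (u,v fixed per line; w,z runs 00..11 left to right):
  rows 0-3 [u,v=00]: 0000  = hex 0
  rows 4-7 [u,v=01]: 0000  = hex 0
  rows 8-11 [u,v=10]: 0000  = hex 0
  rows 12-15 [u,v=11]: 0000  = hex 0
Counterexample vector (row 0 .. row 15) = 0000000000000000
Output column grouped in 4s = 0000 0000 0000 0000 = 0x0000
Convert to decimal digit by digit (value = value*16 + digit):
  0 -> 0
  0*16 + 0 = 0
  0*16 + 0 = 0
  0*16 + 0 = 0
Decimal = 0

0


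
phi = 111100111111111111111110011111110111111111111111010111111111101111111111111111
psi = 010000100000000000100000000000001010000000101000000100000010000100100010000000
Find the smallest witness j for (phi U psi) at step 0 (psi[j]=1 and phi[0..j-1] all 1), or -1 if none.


(phi U psi) at 0: need smallest j with psi[j]=1 and phi[i]=1 for all i in [0,j).
Scan from step 0:
  step 0: phi=1, psi=0 -> continue
  step 1: psi=1 and phi held for [0,1) -> witness found
Witness step = 1

1


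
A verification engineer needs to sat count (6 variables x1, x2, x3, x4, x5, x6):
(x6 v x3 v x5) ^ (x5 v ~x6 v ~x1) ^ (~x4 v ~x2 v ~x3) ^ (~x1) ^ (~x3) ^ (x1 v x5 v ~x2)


CNF with 6 clauses over 6 vars (64 assignments).
An assignment satisfies CNF iff every clause has >=1 true literal.
Check each row (bits = x1,x2,x3,x4,x5,x6; clause T/F shown):
  row 0 [000000]: clauses=FTTTTT -> 0
  row 1 [000001]: clauses=TTTTTT -> 1
  row 2 [000010]: clauses=TTTTTT -> 1
  row 3 [000011]: clauses=TTTTTT -> 1
  row 4 [000100]: clauses=FTTTTT -> 0
  (every remaining row is evaluated the same way; all 64 results are listed next)
Full result column, 8 rows per line (x1,x2,x3 fixed per line; x4,x5,x6 runs 000..111 left to right):
  rows 0-7 [x1,x2,x3=000]: 01110111  (ones: 6)
  rows 8-15 [x1,x2,x3=001]: 00000000  (ones: 0)
  rows 16-23 [x1,x2,x3=010]: 00110011  (ones: 4)
  rows 24-31 [x1,x2,x3=011]: 00000000  (ones: 0)
  rows 32-39 [x1,x2,x3=100]: 00000000  (ones: 0)
  rows 40-47 [x1,x2,x3=101]: 00000000  (ones: 0)
  rows 48-55 [x1,x2,x3=110]: 00000000  (ones: 0)
  rows 56-63 [x1,x2,x3=111]: 00000000  (ones: 0)
Satisfying assignments = 6+0+4+0+0+0+0+0 = 10

10


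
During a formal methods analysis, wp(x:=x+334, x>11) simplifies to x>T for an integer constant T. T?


Formula: wp(x:=E, P) = P[E/x] (substitute E for x in postcondition)
Step 1: Postcondition: x>11
Step 2: Substitute x+334 for x: x+334>11
Step 3: Solve for x: x > 11-334 = -323

-323


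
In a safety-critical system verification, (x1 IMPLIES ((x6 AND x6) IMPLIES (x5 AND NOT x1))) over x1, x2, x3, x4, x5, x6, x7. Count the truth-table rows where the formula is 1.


Formula: (x1 IMPLIES ((x6 AND x6) IMPLIES (x5 AND NOT x1))) over 7 vars (128 rows)
Evaluate each row (x1, x2, x3, x4, x5, x6, x7 as bits, MSB first):
  row 0 [0000000]: (0 IMPLIES ((0 AND 0) IMPLIES (0 AND NOT 0))) -> 1
  row 1 [0000001]: (0 IMPLIES ((0 AND 0) IMPLIES (0 AND NOT 0))) -> 1
  row 2 [0000010]: (0 IMPLIES ((1 AND 1) IMPLIES (0 AND NOT 0))) -> 1
  row 3 [0000011]: (0 IMPLIES ((1 AND 1) IMPLIES (0 AND NOT 0))) -> 1
  row 4 [0000100]: (0 IMPLIES ((0 AND 0) IMPLIES (1 AND NOT 0))) -> 1
  (every remaining row is evaluated the same way; all 128 results are listed next)
Full result column, 8 rows per line (x1,x2,x3,x4 fixed per line; x5,x6,x7 runs 000..111 left to right):
  rows 0-7 [x1,x2,x3,x4=0000]: 11111111  (ones: 8)
  rows 8-15 [x1,x2,x3,x4=0001]: 11111111  (ones: 8)
  rows 16-23 [x1,x2,x3,x4=0010]: 11111111  (ones: 8)
  rows 24-31 [x1,x2,x3,x4=0011]: 11111111  (ones: 8)
  rows 32-39 [x1,x2,x3,x4=0100]: 11111111  (ones: 8)
  rows 40-47 [x1,x2,x3,x4=0101]: 11111111  (ones: 8)
  rows 48-55 [x1,x2,x3,x4=0110]: 11111111  (ones: 8)
  rows 56-63 [x1,x2,x3,x4=0111]: 11111111  (ones: 8)
  rows 64-71 [x1,x2,x3,x4=1000]: 11001100  (ones: 4)
  rows 72-79 [x1,x2,x3,x4=1001]: 11001100  (ones: 4)
  rows 80-87 [x1,x2,x3,x4=1010]: 11001100  (ones: 4)
  rows 88-95 [x1,x2,x3,x4=1011]: 11001100  (ones: 4)
  rows 96-103 [x1,x2,x3,x4=1100]: 11001100  (ones: 4)
  rows 104-111 [x1,x2,x3,x4=1101]: 11001100  (ones: 4)
  rows 112-119 [x1,x2,x3,x4=1110]: 11001100  (ones: 4)
  rows 120-127 [x1,x2,x3,x4=1111]: 11001100  (ones: 4)
Count of 1-rows = 8+8+8+8+8+8+8+8+4+4+4+4+4+4+4+4 = 96

96


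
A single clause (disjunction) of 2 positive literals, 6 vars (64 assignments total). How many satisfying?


Step 1: Total=2^6=64
Step 2: Unsat when all 2 false: 2^4=16
Step 3: Sat=64-16=48

48


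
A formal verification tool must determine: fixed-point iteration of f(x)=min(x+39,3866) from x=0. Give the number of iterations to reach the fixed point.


Step 1: x=0, cap=3866, increment=39
Step 2: x grows by 39 each step until capped at 3866; fixed point is x=3866
Step 3: iterations = ceil(3866/39) = 100

100


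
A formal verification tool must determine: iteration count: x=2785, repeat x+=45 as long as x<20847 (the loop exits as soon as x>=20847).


Step 1: x goes from 2785 toward 20847 by 45; the body runs while x<20847, so iterations = ceil((bound-start)/step)
Step 2: Distance=18062
Step 3: ceil(18062/45)=402

402


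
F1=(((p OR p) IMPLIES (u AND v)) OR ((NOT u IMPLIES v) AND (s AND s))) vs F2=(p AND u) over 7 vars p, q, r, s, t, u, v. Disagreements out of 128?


F1 = (((p OR p) IMPLIES (u AND v)) OR ((NOT u IMPLIES v) AND (s AND s)))
F2 = (p AND u)
Evaluate both on each of 128 rows (bits = p,q,r,s,t,u,v):
  row 0 [0000000]: F1=1 F2=0 (differ) -> 1
  row 1 [0000001]: F1=1 F2=0 (differ) -> 1
  row 2 [0000010]: F1=1 F2=0 (differ) -> 1
  row 3 [0000011]: F1=1 F2=0 (differ) -> 1
  row 4 [0000100]: F1=1 F2=0 (differ) -> 1
  (every remaining row is evaluated the same way; all 128 results are listed next)
Full result column, 8 rows per line (p,q,r,s fixed per line; t,u,v runs 000..111 left to right):
  rows 0-7 [p,q,r,s=0000]: 11111111  (ones: 8)
  rows 8-15 [p,q,r,s=0001]: 11111111  (ones: 8)
  rows 16-23 [p,q,r,s=0010]: 11111111  (ones: 8)
  rows 24-31 [p,q,r,s=0011]: 11111111  (ones: 8)
  rows 32-39 [p,q,r,s=0100]: 11111111  (ones: 8)
  rows 40-47 [p,q,r,s=0101]: 11111111  (ones: 8)
  rows 48-55 [p,q,r,s=0110]: 11111111  (ones: 8)
  rows 56-63 [p,q,r,s=0111]: 11111111  (ones: 8)
  rows 64-71 [p,q,r,s=1000]: 00100010  (ones: 2)
  rows 72-79 [p,q,r,s=1001]: 01000100  (ones: 2)
  rows 80-87 [p,q,r,s=1010]: 00100010  (ones: 2)
  rows 88-95 [p,q,r,s=1011]: 01000100  (ones: 2)
  rows 96-103 [p,q,r,s=1100]: 00100010  (ones: 2)
  rows 104-111 [p,q,r,s=1101]: 01000100  (ones: 2)
  rows 112-119 [p,q,r,s=1110]: 00100010  (ones: 2)
  rows 120-127 [p,q,r,s=1111]: 01000100  (ones: 2)
Disagreements = 8+8+8+8+8+8+8+8+2+2+2+2+2+2+2+2 = 80

80


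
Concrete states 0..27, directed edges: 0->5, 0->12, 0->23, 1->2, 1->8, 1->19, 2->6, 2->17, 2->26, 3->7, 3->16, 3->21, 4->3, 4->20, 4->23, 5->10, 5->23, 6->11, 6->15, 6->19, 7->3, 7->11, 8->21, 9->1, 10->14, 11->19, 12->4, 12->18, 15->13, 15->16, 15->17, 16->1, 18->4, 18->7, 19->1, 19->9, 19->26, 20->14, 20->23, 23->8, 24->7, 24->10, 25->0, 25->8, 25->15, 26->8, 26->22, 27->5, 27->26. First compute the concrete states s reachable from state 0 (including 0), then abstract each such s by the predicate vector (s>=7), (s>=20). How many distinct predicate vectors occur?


BFS from 0:
Concrete reachable: {0, 1, 2, 3, 4, 5, 6, 7, 8, 9, 10, 11, 12, 13, 14, 15, 16, 17, 18, 19, 20, 21, 22, 23, 26}
Abstract via predicates (s>=7), (s>=20):
  (0,0) <- {0, 1, 2, 3, 4, 5, 6}
  (1,0) <- {7, 8, 9, 10, 11, 12, 13, 14, 15, 16, 17, 18, 19}
  (1,1) <- {20, 21, 22, 23, 26}
Distinct abstract states = 3

3


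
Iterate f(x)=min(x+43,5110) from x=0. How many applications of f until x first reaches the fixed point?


Step 1: x=0, cap=5110, increment=43
Step 2: x grows by 43 each step until capped at 5110; fixed point is x=5110
Step 3: iterations = ceil(5110/43) = 119

119


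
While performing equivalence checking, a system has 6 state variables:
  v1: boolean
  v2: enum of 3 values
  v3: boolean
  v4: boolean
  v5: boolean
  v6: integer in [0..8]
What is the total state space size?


State space = product of domain sizes of all variables.
Domain sizes:
  v1 (boolean): 2
  v2 (enum of 3 values): 3
  v3 (boolean): 2
  v4 (boolean): 2
  v5 (boolean): 2
  v6 (integer in [0..8]): 9
Product = 2 * 3 * 2 * 2 * 2 * 9 = 432

432


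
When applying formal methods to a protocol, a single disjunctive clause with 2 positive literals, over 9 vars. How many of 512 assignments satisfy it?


Step 1: Total=2^9=512
Step 2: Unsat when all 2 false: 2^7=128
Step 3: Sat=512-128=384

384


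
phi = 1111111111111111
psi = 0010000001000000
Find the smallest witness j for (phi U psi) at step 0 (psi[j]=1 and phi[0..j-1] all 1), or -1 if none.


(phi U psi) at 0: need smallest j with psi[j]=1 and phi[i]=1 for all i in [0,j).
Scan from step 0:
  step 0: phi=1, psi=0 -> continue
  step 1: phi=1, psi=0 -> continue
  step 2: psi=1 and phi held for [0,2) -> witness found
Witness step = 2

2


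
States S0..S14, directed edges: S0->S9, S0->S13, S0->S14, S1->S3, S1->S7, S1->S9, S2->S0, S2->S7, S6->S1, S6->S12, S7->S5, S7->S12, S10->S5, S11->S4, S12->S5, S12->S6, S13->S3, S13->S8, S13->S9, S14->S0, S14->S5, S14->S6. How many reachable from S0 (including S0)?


BFS from S0:
  layer 0: {S0}
  layer 1: {S9, S13, S14}
  layer 2: {S3, S5, S6, S8}
  layer 3: {S1, S12}
  layer 4: {S7}
Reachable set: {S0, S1, S3, S5, S6, S7, S8, S9, S12, S13, S14}
Count = 11

11


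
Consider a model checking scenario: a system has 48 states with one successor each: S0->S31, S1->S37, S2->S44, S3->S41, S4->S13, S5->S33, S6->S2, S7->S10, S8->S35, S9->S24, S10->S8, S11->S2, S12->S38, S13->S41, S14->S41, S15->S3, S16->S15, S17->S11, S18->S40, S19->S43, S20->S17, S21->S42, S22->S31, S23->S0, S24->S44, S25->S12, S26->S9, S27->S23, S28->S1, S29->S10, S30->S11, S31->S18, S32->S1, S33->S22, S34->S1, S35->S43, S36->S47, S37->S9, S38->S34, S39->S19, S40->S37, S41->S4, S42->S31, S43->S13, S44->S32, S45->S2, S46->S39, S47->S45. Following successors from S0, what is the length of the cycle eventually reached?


Trace from S0 until a state repeats:
  S0 -> S31 -> S18 -> S40 -> S37 -> S9 -> S24 -> S44 -> S32 -> S1 -> S37
S37 first seen at step 4, revisited at step 10.
Cycle length = 10 - 4 = 6

6


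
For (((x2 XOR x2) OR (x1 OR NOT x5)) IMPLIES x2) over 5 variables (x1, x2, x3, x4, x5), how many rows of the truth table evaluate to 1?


Formula: (((x2 XOR x2) OR (x1 OR NOT x5)) IMPLIES x2) over 5 vars (32 rows)
Evaluate each row (x1, x2, x3, x4, x5 as bits, MSB first):
  row 0 [00000]: (((0 XOR 0) OR (0 OR NOT 0)) IMPLIES 0) -> 0
  row 1 [00001]: (((0 XOR 0) OR (0 OR NOT 1)) IMPLIES 0) -> 1
  row 2 [00010]: (((0 XOR 0) OR (0 OR NOT 0)) IMPLIES 0) -> 0
  row 3 [00011]: (((0 XOR 0) OR (0 OR NOT 1)) IMPLIES 0) -> 1
  row 4 [00100]: (((0 XOR 0) OR (0 OR NOT 0)) IMPLIES 0) -> 0
  row 5 [00101]: (((0 XOR 0) OR (0 OR NOT 1)) IMPLIES 0) -> 1
  row 6 [00110]: (((0 XOR 0) OR (0 OR NOT 0)) IMPLIES 0) -> 0
  row 7 [00111]: (((0 XOR 0) OR (0 OR NOT 1)) IMPLIES 0) -> 1
  row 8 [01000]: (((1 XOR 1) OR (0 OR NOT 0)) IMPLIES 1) -> 1
  row 9 [01001]: (((1 XOR 1) OR (0 OR NOT 1)) IMPLIES 1) -> 1
  row 10 [01010]: (((1 XOR 1) OR (0 OR NOT 0)) IMPLIES 1) -> 1
  row 11 [01011]: (((1 XOR 1) OR (0 OR NOT 1)) IMPLIES 1) -> 1
  row 12 [01100]: (((1 XOR 1) OR (0 OR NOT 0)) IMPLIES 1) -> 1
  row 13 [01101]: (((1 XOR 1) OR (0 OR NOT 1)) IMPLIES 1) -> 1
  row 14 [01110]: (((1 XOR 1) OR (0 OR NOT 0)) IMPLIES 1) -> 1
  row 15 [01111]: (((1 XOR 1) OR (0 OR NOT 1)) IMPLIES 1) -> 1
  row 16 [10000]: (((0 XOR 0) OR (1 OR NOT 0)) IMPLIES 0) -> 0
  row 17 [10001]: (((0 XOR 0) OR (1 OR NOT 1)) IMPLIES 0) -> 0
  row 18 [10010]: (((0 XOR 0) OR (1 OR NOT 0)) IMPLIES 0) -> 0
  row 19 [10011]: (((0 XOR 0) OR (1 OR NOT 1)) IMPLIES 0) -> 0
  row 20 [10100]: (((0 XOR 0) OR (1 OR NOT 0)) IMPLIES 0) -> 0
  row 21 [10101]: (((0 XOR 0) OR (1 OR NOT 1)) IMPLIES 0) -> 0
  row 22 [10110]: (((0 XOR 0) OR (1 OR NOT 0)) IMPLIES 0) -> 0
  row 23 [10111]: (((0 XOR 0) OR (1 OR NOT 1)) IMPLIES 0) -> 0
  row 24 [11000]: (((1 XOR 1) OR (1 OR NOT 0)) IMPLIES 1) -> 1
  row 25 [11001]: (((1 XOR 1) OR (1 OR NOT 1)) IMPLIES 1) -> 1
  row 26 [11010]: (((1 XOR 1) OR (1 OR NOT 0)) IMPLIES 1) -> 1
  row 27 [11011]: (((1 XOR 1) OR (1 OR NOT 1)) IMPLIES 1) -> 1
  row 28 [11100]: (((1 XOR 1) OR (1 OR NOT 0)) IMPLIES 1) -> 1
  row 29 [11101]: (((1 XOR 1) OR (1 OR NOT 1)) IMPLIES 1) -> 1
  row 30 [11110]: (((1 XOR 1) OR (1 OR NOT 0)) IMPLIES 1) -> 1
  row 31 [11111]: (((1 XOR 1) OR (1 OR NOT 1)) IMPLIES 1) -> 1
Full result column, 8 rows per line (x1,x2 fixed per line; x3,x4,x5 runs 000..111 left to right):
  rows 0-7 [x1,x2=00]: 01010101  (ones: 4)
  rows 8-15 [x1,x2=01]: 11111111  (ones: 8)
  rows 16-23 [x1,x2=10]: 00000000  (ones: 0)
  rows 24-31 [x1,x2=11]: 11111111  (ones: 8)
Count of 1-rows = 4+8+0+8 = 20

20


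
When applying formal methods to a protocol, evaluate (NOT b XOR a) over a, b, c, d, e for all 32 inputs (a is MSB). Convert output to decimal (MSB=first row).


Formula: (NOT b XOR a) over a, b, c, d, e (32 rows)
Evaluate each row (bits = a,b,c,d,e, MSB first):
  row 0 [00000]: (NOT 0 XOR 0) -> 1
  row 1 [00001]: (NOT 0 XOR 0) -> 1
  row 2 [00010]: (NOT 0 XOR 0) -> 1
  row 3 [00011]: (NOT 0 XOR 0) -> 1
  row 4 [00100]: (NOT 0 XOR 0) -> 1
  row 5 [00101]: (NOT 0 XOR 0) -> 1
  row 6 [00110]: (NOT 0 XOR 0) -> 1
  row 7 [00111]: (NOT 0 XOR 0) -> 1
  row 8 [01000]: (NOT 1 XOR 0) -> 0
  row 9 [01001]: (NOT 1 XOR 0) -> 0
  row 10 [01010]: (NOT 1 XOR 0) -> 0
  row 11 [01011]: (NOT 1 XOR 0) -> 0
  row 12 [01100]: (NOT 1 XOR 0) -> 0
  row 13 [01101]: (NOT 1 XOR 0) -> 0
  row 14 [01110]: (NOT 1 XOR 0) -> 0
  row 15 [01111]: (NOT 1 XOR 0) -> 0
  row 16 [10000]: (NOT 0 XOR 1) -> 0
  row 17 [10001]: (NOT 0 XOR 1) -> 0
  row 18 [10010]: (NOT 0 XOR 1) -> 0
  row 19 [10011]: (NOT 0 XOR 1) -> 0
  row 20 [10100]: (NOT 0 XOR 1) -> 0
  row 21 [10101]: (NOT 0 XOR 1) -> 0
  row 22 [10110]: (NOT 0 XOR 1) -> 0
  row 23 [10111]: (NOT 0 XOR 1) -> 0
  row 24 [11000]: (NOT 1 XOR 1) -> 1
  row 25 [11001]: (NOT 1 XOR 1) -> 1
  row 26 [11010]: (NOT 1 XOR 1) -> 1
  row 27 [11011]: (NOT 1 XOR 1) -> 1
  row 28 [11100]: (NOT 1 XOR 1) -> 1
  row 29 [11101]: (NOT 1 XOR 1) -> 1
  row 30 [11110]: (NOT 1 XOR 1) -> 1
  row 31 [11111]: (NOT 1 XOR 1) -> 1
Full result column, 4 rows per line (a,b,c fixed per line; d,e runs 00..11 left to right):
  rows 0-3 [a,b,c=000]: 1111  = hex F
  rows 4-7 [a,b,c=001]: 1111  = hex F
  rows 8-11 [a,b,c=010]: 0000  = hex 0
  rows 12-15 [a,b,c=011]: 0000  = hex 0
  rows 16-19 [a,b,c=100]: 0000  = hex 0
  rows 20-23 [a,b,c=101]: 0000  = hex 0
  rows 24-27 [a,b,c=110]: 1111  = hex F
  rows 28-31 [a,b,c=111]: 1111  = hex F
Output column (row 0 .. row 31) = 11111111000000000000000011111111
Output column grouped in 4s = 1111 1111 0000 0000 0000 0000 1111 1111 = 0xFF0000FF
Convert to decimal digit by digit (value = value*16 + digit):
  F -> 15
  15*16 + 15 (F) = 255
  255*16 + 0 = 4080
  4080*16 + 0 = 65280
  65280*16 + 0 = 1044480
  1044480*16 + 0 = 16711680
  16711680*16 + 15 (F) = 267386895
  267386895*16 + 15 (F) = 4278190335
Decimal = 4278190335

4278190335


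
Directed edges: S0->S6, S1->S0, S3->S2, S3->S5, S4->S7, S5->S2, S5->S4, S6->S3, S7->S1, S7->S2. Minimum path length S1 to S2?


BFS layer-by-layer from S1:
  dist 0: {S1}
  dist 1: {S0}
  dist 2: {S6}
  dist 3: {S3}
  dist 4: {S2, S5}
  -> S2 reached at distance 4
Shortest path length = 4

4


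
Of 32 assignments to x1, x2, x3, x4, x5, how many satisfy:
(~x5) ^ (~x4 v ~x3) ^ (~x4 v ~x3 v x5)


CNF with 3 clauses over 5 vars (32 assignments).
An assignment satisfies CNF iff every clause has >=1 true literal.
Check each row (bits = x1,x2,x3,x4,x5; clause T/F shown):
  row 0 [00000]: clauses=TTT -> 1
  row 1 [00001]: clauses=FTT -> 0
  row 2 [00010]: clauses=TTT -> 1
  row 3 [00011]: clauses=FTT -> 0
  row 4 [00100]: clauses=TTT -> 1
  row 5 [00101]: clauses=FTT -> 0
  row 6 [00110]: clauses=TFF -> 0
  row 7 [00111]: clauses=FFT -> 0
  row 8 [01000]: clauses=TTT -> 1
  row 9 [01001]: clauses=FTT -> 0
  row 10 [01010]: clauses=TTT -> 1
  row 11 [01011]: clauses=FTT -> 0
  row 12 [01100]: clauses=TTT -> 1
  row 13 [01101]: clauses=FTT -> 0
  row 14 [01110]: clauses=TFF -> 0
  row 15 [01111]: clauses=FFT -> 0
  row 16 [10000]: clauses=TTT -> 1
  row 17 [10001]: clauses=FTT -> 0
  row 18 [10010]: clauses=TTT -> 1
  row 19 [10011]: clauses=FTT -> 0
  row 20 [10100]: clauses=TTT -> 1
  row 21 [10101]: clauses=FTT -> 0
  row 22 [10110]: clauses=TFF -> 0
  row 23 [10111]: clauses=FFT -> 0
  row 24 [11000]: clauses=TTT -> 1
  row 25 [11001]: clauses=FTT -> 0
  row 26 [11010]: clauses=TTT -> 1
  row 27 [11011]: clauses=FTT -> 0
  row 28 [11100]: clauses=TTT -> 1
  row 29 [11101]: clauses=FTT -> 0
  row 30 [11110]: clauses=TFF -> 0
  row 31 [11111]: clauses=FFT -> 0
Full result column, 8 rows per line (x1,x2 fixed per line; x3,x4,x5 runs 000..111 left to right):
  rows 0-7 [x1,x2=00]: 10101000  (ones: 3)
  rows 8-15 [x1,x2=01]: 10101000  (ones: 3)
  rows 16-23 [x1,x2=10]: 10101000  (ones: 3)
  rows 24-31 [x1,x2=11]: 10101000  (ones: 3)
Satisfying assignments = 3+3+3+3 = 12

12


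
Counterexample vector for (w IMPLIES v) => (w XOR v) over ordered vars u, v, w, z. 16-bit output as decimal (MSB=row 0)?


F1 = (w IMPLIES v)
F2 = (w XOR v)
Counterexample to F1=>F2 is where F1=1 and F2=0.
Evaluate each row (bits = u,v,w,z, MSB first):
  row 0 [0000]: F1=1 F2=0 -> F1&~F2 -> 1
  row 1 [0001]: F1=1 F2=0 -> F1&~F2 -> 1
  row 2 [0010]: F1=0 F2=1 -> F1&~F2 -> 0
  row 3 [0011]: F1=0 F2=1 -> F1&~F2 -> 0
  row 4 [0100]: F1=1 F2=1 -> F1&~F2 -> 0
  row 5 [0101]: F1=1 F2=1 -> F1&~F2 -> 0
  row 6 [0110]: F1=1 F2=0 -> F1&~F2 -> 1
  row 7 [0111]: F1=1 F2=0 -> F1&~F2 -> 1
  row 8 [1000]: F1=1 F2=0 -> F1&~F2 -> 1
  row 9 [1001]: F1=1 F2=0 -> F1&~F2 -> 1
  row 10 [1010]: F1=0 F2=1 -> F1&~F2 -> 0
  row 11 [1011]: F1=0 F2=1 -> F1&~F2 -> 0
  row 12 [1100]: F1=1 F2=1 -> F1&~F2 -> 0
  row 13 [1101]: F1=1 F2=1 -> F1&~F2 -> 0
  row 14 [1110]: F1=1 F2=0 -> F1&~F2 -> 1
  row 15 [1111]: F1=1 F2=0 -> F1&~F2 -> 1
Full result column, 4 rows per line (u,v fixed per line; w,z runs 00..11 left to right):
  rows 0-3 [u,v=00]: 1100  = hex C
  rows 4-7 [u,v=01]: 0011  = hex 3
  rows 8-11 [u,v=10]: 1100  = hex C
  rows 12-15 [u,v=11]: 0011  = hex 3
Counterexample vector (row 0 .. row 15) = 1100001111000011
Output column grouped in 4s = 1100 0011 1100 0011 = 0xC3C3
Convert to decimal digit by digit (value = value*16 + digit):
  C -> 12
  12*16 + 3 = 195
  195*16 + 12 (C) = 3132
  3132*16 + 3 = 50115
Decimal = 50115

50115
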